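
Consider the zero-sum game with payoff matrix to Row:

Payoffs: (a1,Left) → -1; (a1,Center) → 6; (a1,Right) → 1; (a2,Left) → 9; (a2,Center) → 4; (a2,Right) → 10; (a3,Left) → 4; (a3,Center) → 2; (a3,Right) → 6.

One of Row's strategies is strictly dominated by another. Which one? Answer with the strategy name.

a2 gives a strictly higher payoff than a3 against every column: 9 > 4, 4 > 2, 10 > 6.
So a3 is strictly dominated and Row never plays it.

a3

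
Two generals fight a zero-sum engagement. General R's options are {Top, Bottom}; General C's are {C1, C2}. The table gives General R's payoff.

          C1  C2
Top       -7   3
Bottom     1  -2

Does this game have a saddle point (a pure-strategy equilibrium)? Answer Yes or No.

Row minima: Top → -7, Bottom → -2; maximin = -2.
Column maxima: C1 → 1, C2 → 3; minimax = 1.
-2 ≠ 1, so no pure-strategy equilibrium exists.

No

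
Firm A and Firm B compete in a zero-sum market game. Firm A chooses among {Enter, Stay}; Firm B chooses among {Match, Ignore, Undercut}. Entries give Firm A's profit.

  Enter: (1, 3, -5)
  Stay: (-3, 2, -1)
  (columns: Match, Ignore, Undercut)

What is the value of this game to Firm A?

-2

Row minima: Enter → -5, Stay → -3; maximin = -3.
Column maxima: Match → 1, Ignore → 3, Undercut → -1; minimax = -1.
-3 ≠ -1, so there is no saddle point; optimal play is mixed.
Ignore is strictly dominated by Match (it gives Firm A strictly more in every row), so Firm B never plays it.
On the remaining 2×2 (Enter, Stay vs Match, Undercut):
Let Firm A play Enter with probability p. Expected payoff against Match: 1p + (-3)(1−p) = 4p − 3; against Undercut: (-5)p + (-1)(1−p) = −4p − 1.
Setting these equal: 4p − 3 = −4p − 1 ⇒ 8p = 2 ⇒ p = 1/4, and the value is (4)·(1/4) − 3 = -2.
For Firm B: with q = P(Match), equating Enter's and Stay's payoffs gives 6q − 5 = −2q − 1 ⇒ q = 1/2.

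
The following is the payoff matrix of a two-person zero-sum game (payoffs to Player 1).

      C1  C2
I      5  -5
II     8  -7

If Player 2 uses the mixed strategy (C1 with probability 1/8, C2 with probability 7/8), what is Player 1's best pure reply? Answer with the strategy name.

Expected payoff of I: (1/8)·5 + (7/8)·(-5) = -15/4.
Expected payoff of II: (1/8)·8 + (7/8)·(-7) = -41/8.
The largest is -15/4, so Player 1's best response is I.

I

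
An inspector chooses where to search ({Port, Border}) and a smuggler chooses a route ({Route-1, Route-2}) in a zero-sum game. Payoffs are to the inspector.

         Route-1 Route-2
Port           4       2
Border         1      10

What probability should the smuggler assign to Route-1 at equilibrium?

8/11

Row minima: Port → 2, Border → 1; maximin = 2.
Column maxima: Route-1 → 4, Route-2 → 10; minimax = 4.
2 ≠ 4, so there is no saddle point; optimal play is mixed.
Let the inspector play Port with probability p. Expected payoff against Route-1: 4p + 1(1−p) = 3p + 1; against Route-2: 2p + 10(1−p) = −8p + 10.
Setting these equal: 3p + 1 = −8p + 10 ⇒ 11p = 9 ⇒ p = 9/11, and the value is (3)·(9/11) + 1 = 38/11.
For the smuggler: with q = P(Route-1), equating Port's and Border's payoffs gives 2q + 2 = −9q + 10 ⇒ q = 8/11.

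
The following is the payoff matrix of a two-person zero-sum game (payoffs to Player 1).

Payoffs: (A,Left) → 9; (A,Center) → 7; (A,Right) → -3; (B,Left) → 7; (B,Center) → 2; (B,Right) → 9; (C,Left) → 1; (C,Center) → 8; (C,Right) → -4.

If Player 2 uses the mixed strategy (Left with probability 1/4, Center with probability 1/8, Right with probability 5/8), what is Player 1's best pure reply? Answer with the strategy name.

B

Expected payoff of A: (1/4)·9 + (1/8)·7 + (5/8)·(-3) = 5/4.
Expected payoff of B: (1/4)·7 + (1/8)·2 + (5/8)·9 = 61/8.
Expected payoff of C: (1/4)·1 + (1/8)·8 + (5/8)·(-4) = -5/4.
The largest is 61/8, so Player 1's best response is B.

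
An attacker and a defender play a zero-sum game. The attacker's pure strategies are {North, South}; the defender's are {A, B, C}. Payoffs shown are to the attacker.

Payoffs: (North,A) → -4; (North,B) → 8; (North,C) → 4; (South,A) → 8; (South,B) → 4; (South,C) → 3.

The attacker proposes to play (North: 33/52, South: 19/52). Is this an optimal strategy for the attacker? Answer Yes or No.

Against A this mix gives (33/52)·(-4) + (19/52)·8 = 5/13.
Against B this mix gives (33/52)·8 + (19/52)·4 = 85/13.
Against C this mix gives (33/52)·4 + (19/52)·3 = 189/52.
The defender will play A, holding the attacker to 5/13. Shifting weight toward the row that does better against A would raise this floor (the equalizing mix achieves 44/13 against both A and C), so the proposed strategy is not optimal.

No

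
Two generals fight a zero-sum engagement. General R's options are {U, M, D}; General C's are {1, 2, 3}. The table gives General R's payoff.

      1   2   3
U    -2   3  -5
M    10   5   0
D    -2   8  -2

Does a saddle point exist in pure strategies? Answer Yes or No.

Yes

Row minima: U → -5, M → 0, D → -2; maximin = 0.
Column maxima: 1 → 10, 2 → 8, 3 → 0; minimax = 0.
maximin = minimax = 0, so a saddle point exists.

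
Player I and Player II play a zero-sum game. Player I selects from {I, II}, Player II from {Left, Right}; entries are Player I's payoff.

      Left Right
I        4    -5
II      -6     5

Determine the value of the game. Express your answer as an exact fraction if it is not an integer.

Row minima: I → -5, II → -6; maximin = -5.
Column maxima: Left → 4, Right → 5; minimax = 4.
-5 ≠ 4, so there is no saddle point; optimal play is mixed.
Let Player I play I with probability p. Expected payoff against Left: 4p + (-6)(1−p) = 10p − 6; against Right: (-5)p + 5(1−p) = −10p + 5.
Setting these equal: 10p − 6 = −10p + 5 ⇒ 20p = 11 ⇒ p = 11/20, and the value is (10)·(11/20) − 6 = -1/2.
For Player II: with q = P(Left), equating I's and II's payoffs gives 9q − 5 = −11q + 5 ⇒ q = 1/2.

-1/2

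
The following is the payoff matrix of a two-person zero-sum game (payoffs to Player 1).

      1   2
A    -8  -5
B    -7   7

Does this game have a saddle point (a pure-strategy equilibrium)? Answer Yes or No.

Yes

Row minima: A → -8, B → -7; maximin = -7.
Column maxima: 1 → -7, 2 → 7; minimax = -7.
maximin = minimax = -7, so a saddle point exists.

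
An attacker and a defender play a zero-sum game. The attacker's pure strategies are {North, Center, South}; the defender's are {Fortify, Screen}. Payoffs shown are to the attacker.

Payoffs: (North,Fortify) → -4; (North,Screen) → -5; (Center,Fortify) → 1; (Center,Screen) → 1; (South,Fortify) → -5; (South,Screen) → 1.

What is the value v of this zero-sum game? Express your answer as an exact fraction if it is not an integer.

Row minima: North → -5, Center → 1, South → -5; maximin = 1.
Column maxima: Fortify → 1, Screen → 1; minimax = 1.
Since maximin = minimax = 1, there is a saddle point and the value is 1.

1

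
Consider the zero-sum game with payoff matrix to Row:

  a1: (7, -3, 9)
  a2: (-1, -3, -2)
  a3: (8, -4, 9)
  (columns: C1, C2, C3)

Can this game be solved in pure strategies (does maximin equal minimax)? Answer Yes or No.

Row minima: a1 → -3, a2 → -3, a3 → -4; maximin = -3.
Column maxima: C1 → 8, C2 → -3, C3 → 9; minimax = -3.
maximin = minimax = -3, so a saddle point exists.

Yes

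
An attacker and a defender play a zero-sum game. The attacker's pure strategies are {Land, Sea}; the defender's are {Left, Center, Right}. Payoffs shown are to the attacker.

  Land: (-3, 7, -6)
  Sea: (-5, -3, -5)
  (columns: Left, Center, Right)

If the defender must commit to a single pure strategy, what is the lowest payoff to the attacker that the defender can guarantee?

-5

Column maxima: Left → -3, Center → 7, Right → -5.
The smallest of these is -5.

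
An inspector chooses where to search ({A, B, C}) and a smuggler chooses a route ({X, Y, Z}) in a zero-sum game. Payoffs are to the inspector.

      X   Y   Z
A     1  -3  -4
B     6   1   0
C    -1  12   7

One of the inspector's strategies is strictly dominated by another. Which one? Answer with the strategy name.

A

B gives a strictly higher payoff than A against every column: 6 > 1, 1 > -3, 0 > -4.
So A is strictly dominated and the inspector never plays it.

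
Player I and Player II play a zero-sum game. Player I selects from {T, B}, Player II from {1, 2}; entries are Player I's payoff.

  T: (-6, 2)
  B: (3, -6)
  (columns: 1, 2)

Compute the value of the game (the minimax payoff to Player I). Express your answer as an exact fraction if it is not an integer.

-30/17

Row minima: T → -6, B → -6; maximin = -6.
Column maxima: 1 → 3, 2 → 2; minimax = 2.
-6 ≠ 2, so there is no saddle point; optimal play is mixed.
Let Player I play T with probability p. Expected payoff against 1: (-6)p + 3(1−p) = −9p + 3; against 2: 2p + (-6)(1−p) = 8p − 6.
Setting these equal: −9p + 3 = 8p − 6 ⇒ −17p = -9 ⇒ p = 9/17, and the value is (-9)·(9/17) + 3 = -30/17.
For Player II: with q = P(1), equating T's and B's payoffs gives −8q + 2 = 9q − 6 ⇒ q = 8/17.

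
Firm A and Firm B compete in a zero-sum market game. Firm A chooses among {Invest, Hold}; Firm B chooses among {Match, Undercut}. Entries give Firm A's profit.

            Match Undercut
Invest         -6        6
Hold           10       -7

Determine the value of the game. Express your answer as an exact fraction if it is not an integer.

Row minima: Invest → -6, Hold → -7; maximin = -6.
Column maxima: Match → 10, Undercut → 6; minimax = 6.
-6 ≠ 6, so there is no saddle point; optimal play is mixed.
Let Firm A play Invest with probability p. Expected payoff against Match: (-6)p + 10(1−p) = −16p + 10; against Undercut: 6p + (-7)(1−p) = 13p − 7.
Setting these equal: −16p + 10 = 13p − 7 ⇒ −29p = -17 ⇒ p = 17/29, and the value is (-16)·(17/29) + 10 = 18/29.
For Firm B: with q = P(Match), equating Invest's and Hold's payoffs gives −12q + 6 = 17q − 7 ⇒ q = 13/29.

18/29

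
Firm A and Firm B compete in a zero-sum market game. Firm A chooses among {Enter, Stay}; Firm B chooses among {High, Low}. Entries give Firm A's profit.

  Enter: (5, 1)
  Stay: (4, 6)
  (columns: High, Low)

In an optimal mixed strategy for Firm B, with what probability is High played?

Row minima: Enter → 1, Stay → 4; maximin = 4.
Column maxima: High → 5, Low → 6; minimax = 5.
4 ≠ 5, so there is no saddle point; optimal play is mixed.
Let Firm A play Enter with probability p. Expected payoff against High: 5p + 4(1−p) = p + 4; against Low: 1p + 6(1−p) = −5p + 6.
Setting these equal: p + 4 = −5p + 6 ⇒ 6p = 2 ⇒ p = 1/3, and the value is (1)·(1/3) + 4 = 13/3.
For Firm B: with q = P(High), equating Enter's and Stay's payoffs gives 4q + 1 = −2q + 6 ⇒ q = 5/6.

5/6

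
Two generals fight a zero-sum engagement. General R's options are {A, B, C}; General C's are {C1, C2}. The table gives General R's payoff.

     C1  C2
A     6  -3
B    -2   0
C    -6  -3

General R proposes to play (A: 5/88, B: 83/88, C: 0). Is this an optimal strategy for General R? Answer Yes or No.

No

Against C1 this mix gives (5/88)·6 + (83/88)·(-2) = -17/11.
Against C2 this mix gives (5/88)·(-3) + (83/88)·0 = -15/88.
General C will play C1, holding General R to -17/11. Shifting weight toward the row that does better against C1 would raise this floor (the equalizing mix achieves -6/11 against both C1 and C2), so the proposed strategy is not optimal.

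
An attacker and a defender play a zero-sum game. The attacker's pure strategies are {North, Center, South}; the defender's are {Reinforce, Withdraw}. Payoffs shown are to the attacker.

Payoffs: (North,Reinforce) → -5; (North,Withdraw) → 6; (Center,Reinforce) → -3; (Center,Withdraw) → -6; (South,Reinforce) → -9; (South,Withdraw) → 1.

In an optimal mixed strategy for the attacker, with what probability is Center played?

11/14

Row minima: North → -5, Center → -6, South → -9; maximin = -5.
Column maxima: Reinforce → -3, Withdraw → 6; minimax = -3.
-5 ≠ -3, so there is no saddle point; optimal play is mixed.
South is strictly dominated by North, so the attacker never plays it.
On the remaining 2×2 (North, Center vs Reinforce, Withdraw):
Let the attacker play North with probability p. Expected payoff against Reinforce: (-5)p + (-3)(1−p) = −2p − 3; against Withdraw: 6p + (-6)(1−p) = 12p − 6.
Setting these equal: −2p − 3 = 12p − 6 ⇒ −14p = -3 ⇒ p = 3/14, and the value is (-2)·(3/14) − 3 = -24/7.
For the defender: with q = P(Reinforce), equating North's and Center's payoffs gives −11q + 6 = 3q − 6 ⇒ q = 6/7.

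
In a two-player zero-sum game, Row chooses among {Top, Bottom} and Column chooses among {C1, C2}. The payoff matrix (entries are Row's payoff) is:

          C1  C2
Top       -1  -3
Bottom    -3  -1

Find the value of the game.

Row minima: Top → -3, Bottom → -3; maximin = -3.
Column maxima: C1 → -1, C2 → -1; minimax = -1.
-3 ≠ -1, so there is no saddle point; optimal play is mixed.
Let Row play Top with probability p. Expected payoff against C1: (-1)p + (-3)(1−p) = 2p − 3; against C2: (-3)p + (-1)(1−p) = −2p − 1.
Setting these equal: 2p − 3 = −2p − 1 ⇒ 4p = 2 ⇒ p = 1/2, and the value is (2)·(1/2) − 3 = -2.
For Column: with q = P(C1), equating Top's and Bottom's payoffs gives 2q − 3 = −2q − 1 ⇒ q = 1/2.

-2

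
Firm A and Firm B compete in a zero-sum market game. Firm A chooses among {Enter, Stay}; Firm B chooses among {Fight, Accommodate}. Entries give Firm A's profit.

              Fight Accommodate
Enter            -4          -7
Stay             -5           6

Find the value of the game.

-59/14

Row minima: Enter → -7, Stay → -5; maximin = -5.
Column maxima: Fight → -4, Accommodate → 6; minimax = -4.
-5 ≠ -4, so there is no saddle point; optimal play is mixed.
Let Firm A play Enter with probability p. Expected payoff against Fight: (-4)p + (-5)(1−p) = p − 5; against Accommodate: (-7)p + 6(1−p) = −13p + 6.
Setting these equal: p − 5 = −13p + 6 ⇒ 14p = 11 ⇒ p = 11/14, and the value is (1)·(11/14) − 5 = -59/14.
For Firm B: with q = P(Fight), equating Enter's and Stay's payoffs gives 3q − 7 = −11q + 6 ⇒ q = 13/14.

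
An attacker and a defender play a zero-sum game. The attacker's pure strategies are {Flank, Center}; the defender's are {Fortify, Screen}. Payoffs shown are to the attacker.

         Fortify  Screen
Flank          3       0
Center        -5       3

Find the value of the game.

Row minima: Flank → 0, Center → -5; maximin = 0.
Column maxima: Fortify → 3, Screen → 3; minimax = 3.
0 ≠ 3, so there is no saddle point; optimal play is mixed.
Let the attacker play Flank with probability p. Expected payoff against Fortify: 3p + (-5)(1−p) = 8p − 5; against Screen: 0p + 3(1−p) = −3p + 3.
Setting these equal: 8p − 5 = −3p + 3 ⇒ 11p = 8 ⇒ p = 8/11, and the value is (8)·(8/11) − 5 = 9/11.
For the defender: with q = P(Fortify), equating Flank's and Center's payoffs gives 3q = −8q + 3 ⇒ q = 3/11.

9/11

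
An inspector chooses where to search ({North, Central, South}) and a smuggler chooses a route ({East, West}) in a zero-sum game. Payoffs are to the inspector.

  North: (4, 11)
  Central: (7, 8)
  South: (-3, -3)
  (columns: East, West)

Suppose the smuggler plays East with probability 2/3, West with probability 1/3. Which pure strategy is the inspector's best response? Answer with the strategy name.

Central

Expected payoff of North: (2/3)·4 + (1/3)·11 = 19/3.
Expected payoff of Central: (2/3)·7 + (1/3)·8 = 22/3.
Expected payoff of South: (2/3)·(-3) + (1/3)·(-3) = -3.
The largest is 22/3, so the inspector's best response is Central.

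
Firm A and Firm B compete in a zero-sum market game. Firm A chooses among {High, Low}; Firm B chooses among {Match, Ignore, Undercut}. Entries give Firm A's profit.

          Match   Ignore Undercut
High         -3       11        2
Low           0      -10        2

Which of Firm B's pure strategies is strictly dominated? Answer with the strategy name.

Match holds Firm A's payoff strictly below Undercut in every row: -3 < 2, 0 < 2.
So Undercut is strictly dominated for Firm B.

Undercut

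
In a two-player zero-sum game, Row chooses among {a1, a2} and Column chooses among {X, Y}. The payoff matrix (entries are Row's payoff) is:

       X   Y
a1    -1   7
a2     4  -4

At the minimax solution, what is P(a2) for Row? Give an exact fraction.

Row minima: a1 → -1, a2 → -4; maximin = -1.
Column maxima: X → 4, Y → 7; minimax = 4.
-1 ≠ 4, so there is no saddle point; optimal play is mixed.
Let Row play a1 with probability p. Expected payoff against X: (-1)p + 4(1−p) = −5p + 4; against Y: 7p + (-4)(1−p) = 11p − 4.
Setting these equal: −5p + 4 = 11p − 4 ⇒ −16p = -8 ⇒ p = 1/2, and the value is (-5)·(1/2) + 4 = 3/2.
For Column: with q = P(X), equating a1's and a2's payoffs gives −8q + 7 = 8q − 4 ⇒ q = 11/16.

1/2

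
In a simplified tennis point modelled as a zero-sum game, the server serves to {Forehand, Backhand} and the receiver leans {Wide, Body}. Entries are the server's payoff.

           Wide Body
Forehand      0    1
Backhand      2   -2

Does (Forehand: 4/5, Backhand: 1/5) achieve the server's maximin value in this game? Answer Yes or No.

Yes

Against Wide this mix gives (4/5)·0 + (1/5)·2 = 2/5.
Against Body this mix gives (4/5)·1 + (1/5)·(-2) = 2/5.
All of the receiver's active replies (Wide, Body) yield 2/5, and no column does worse for the server. The mix makes the receiver indifferent and guarantees 2/5, so it is optimal.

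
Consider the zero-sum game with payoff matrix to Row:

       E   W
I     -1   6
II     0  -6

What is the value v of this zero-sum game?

Row minima: I → -1, II → -6; maximin = -1.
Column maxima: E → 0, W → 6; minimax = 0.
-1 ≠ 0, so there is no saddle point; optimal play is mixed.
Let Row play I with probability p. Expected payoff against E: (-1)p + 0(1−p) = −p; against W: 6p + (-6)(1−p) = 12p − 6.
Setting these equal: −p = 12p − 6 ⇒ −13p = -6 ⇒ p = 6/13, and the value is (-1)·(6/13) = -6/13.
For Column: with q = P(E), equating I's and II's payoffs gives −7q + 6 = 6q − 6 ⇒ q = 12/13.

-6/13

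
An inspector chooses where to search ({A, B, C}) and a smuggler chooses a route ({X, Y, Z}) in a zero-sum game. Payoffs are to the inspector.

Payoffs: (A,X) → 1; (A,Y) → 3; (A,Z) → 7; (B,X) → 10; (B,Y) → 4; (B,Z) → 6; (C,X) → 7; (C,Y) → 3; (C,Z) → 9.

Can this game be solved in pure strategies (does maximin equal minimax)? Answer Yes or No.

Yes

Row minima: A → 1, B → 4, C → 3; maximin = 4.
Column maxima: X → 10, Y → 4, Z → 9; minimax = 4.
maximin = minimax = 4, so a saddle point exists.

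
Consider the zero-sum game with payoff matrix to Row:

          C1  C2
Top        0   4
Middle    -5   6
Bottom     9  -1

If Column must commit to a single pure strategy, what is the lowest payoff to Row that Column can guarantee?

6

Column maxima: C1 → 9, C2 → 6.
The smallest of these is 6.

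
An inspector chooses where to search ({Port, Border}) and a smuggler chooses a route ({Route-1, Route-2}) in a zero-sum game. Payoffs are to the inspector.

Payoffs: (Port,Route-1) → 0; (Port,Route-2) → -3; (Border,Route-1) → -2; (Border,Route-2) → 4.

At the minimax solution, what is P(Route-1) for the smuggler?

7/9

Row minima: Port → -3, Border → -2; maximin = -2.
Column maxima: Route-1 → 0, Route-2 → 4; minimax = 0.
-2 ≠ 0, so there is no saddle point; optimal play is mixed.
Let the inspector play Port with probability p. Expected payoff against Route-1: 0p + (-2)(1−p) = 2p − 2; against Route-2: (-3)p + 4(1−p) = −7p + 4.
Setting these equal: 2p − 2 = −7p + 4 ⇒ 9p = 6 ⇒ p = 2/3, and the value is (2)·(2/3) − 2 = -2/3.
For the smuggler: with q = P(Route-1), equating Port's and Border's payoffs gives 3q − 3 = −6q + 4 ⇒ q = 7/9.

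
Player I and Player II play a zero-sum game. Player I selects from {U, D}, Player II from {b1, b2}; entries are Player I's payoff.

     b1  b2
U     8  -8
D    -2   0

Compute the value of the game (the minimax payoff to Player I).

Row minima: U → -8, D → -2; maximin = -2.
Column maxima: b1 → 8, b2 → 0; minimax = 0.
-2 ≠ 0, so there is no saddle point; optimal play is mixed.
Let Player I play U with probability p. Expected payoff against b1: 8p + (-2)(1−p) = 10p − 2; against b2: (-8)p + 0(1−p) = −8p.
Setting these equal: 10p − 2 = −8p ⇒ 18p = 2 ⇒ p = 1/9, and the value is (10)·(1/9) − 2 = -8/9.
For Player II: with q = P(b1), equating U's and D's payoffs gives 16q − 8 = −2q ⇒ q = 4/9.

-8/9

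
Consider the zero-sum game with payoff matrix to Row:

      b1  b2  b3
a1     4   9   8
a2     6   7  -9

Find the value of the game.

84/19

Row minima: a1 → 4, a2 → -9; maximin = 4.
Column maxima: b1 → 6, b2 → 9, b3 → 8; minimax = 6.
4 ≠ 6, so there is no saddle point; optimal play is mixed.
b2 is strictly dominated by b1 (it gives Row strictly more in every row), so Column never plays it.
On the remaining 2×2 (a1, a2 vs b1, b3):
Let Row play a1 with probability p. Expected payoff against b1: 4p + 6(1−p) = −2p + 6; against b3: 8p + (-9)(1−p) = 17p − 9.
Setting these equal: −2p + 6 = 17p − 9 ⇒ −19p = -15 ⇒ p = 15/19, and the value is (-2)·(15/19) + 6 = 84/19.
For Column: with q = P(b1), equating a1's and a2's payoffs gives −4q + 8 = 15q − 9 ⇒ q = 17/19.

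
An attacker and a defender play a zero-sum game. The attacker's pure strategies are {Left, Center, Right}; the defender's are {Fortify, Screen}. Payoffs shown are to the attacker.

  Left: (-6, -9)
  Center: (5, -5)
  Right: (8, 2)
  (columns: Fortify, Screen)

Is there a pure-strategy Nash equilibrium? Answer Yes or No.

Row minima: Left → -9, Center → -5, Right → 2; maximin = 2.
Column maxima: Fortify → 8, Screen → 2; minimax = 2.
maximin = minimax = 2, so a saddle point exists.

Yes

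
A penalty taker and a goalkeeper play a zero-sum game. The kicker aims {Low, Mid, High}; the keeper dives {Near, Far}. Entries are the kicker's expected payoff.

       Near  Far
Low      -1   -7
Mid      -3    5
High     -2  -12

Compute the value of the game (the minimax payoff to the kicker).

Row minima: Low → -7, Mid → -3, High → -12; maximin = -3.
Column maxima: Near → -1, Far → 5; minimax = -1.
-3 ≠ -1, so there is no saddle point; optimal play is mixed.
High is strictly dominated by Low, so the kicker never plays it.
On the remaining 2×2 (Low, Mid vs Near, Far):
Let the kicker play Low with probability p. Expected payoff against Near: (-1)p + (-3)(1−p) = 2p − 3; against Far: (-7)p + 5(1−p) = −12p + 5.
Setting these equal: 2p − 3 = −12p + 5 ⇒ 14p = 8 ⇒ p = 4/7, and the value is (2)·(4/7) − 3 = -13/7.
For the keeper: with q = P(Near), equating Low's and Mid's payoffs gives 6q − 7 = −8q + 5 ⇒ q = 6/7.

-13/7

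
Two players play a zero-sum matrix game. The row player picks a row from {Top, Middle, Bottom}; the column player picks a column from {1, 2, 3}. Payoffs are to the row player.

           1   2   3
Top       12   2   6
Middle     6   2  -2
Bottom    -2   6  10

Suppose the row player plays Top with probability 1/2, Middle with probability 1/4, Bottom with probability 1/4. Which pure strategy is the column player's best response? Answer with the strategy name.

If the column player plays 1, the row player's expected payoff is (1/2)·12 + (1/4)·6 + (1/4)·(-2) = 7.
If the column player plays 2, the row player's expected payoff is (1/2)·2 + (1/4)·2 + (1/4)·6 = 3.
If the column player plays 3, the row player's expected payoff is (1/2)·6 + (1/4)·(-2) + (1/4)·10 = 5.
The column player minimizes the row player's payoff; the smallest is 3, so the best response is 2.

2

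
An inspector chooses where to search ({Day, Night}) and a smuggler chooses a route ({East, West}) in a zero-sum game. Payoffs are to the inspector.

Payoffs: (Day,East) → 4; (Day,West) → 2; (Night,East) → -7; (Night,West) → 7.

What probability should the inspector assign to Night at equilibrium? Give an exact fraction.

1/8

Row minima: Day → 2, Night → -7; maximin = 2.
Column maxima: East → 4, West → 7; minimax = 4.
2 ≠ 4, so there is no saddle point; optimal play is mixed.
Let the inspector play Day with probability p. Expected payoff against East: 4p + (-7)(1−p) = 11p − 7; against West: 2p + 7(1−p) = −5p + 7.
Setting these equal: 11p − 7 = −5p + 7 ⇒ 16p = 14 ⇒ p = 7/8, and the value is (11)·(7/8) − 7 = 21/8.
For the smuggler: with q = P(East), equating Day's and Night's payoffs gives 2q + 2 = −14q + 7 ⇒ q = 5/16.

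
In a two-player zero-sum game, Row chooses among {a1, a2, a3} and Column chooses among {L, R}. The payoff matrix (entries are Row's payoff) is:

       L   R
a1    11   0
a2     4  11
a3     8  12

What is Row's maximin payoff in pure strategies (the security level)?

Row minima: a1 → 0, a2 → 4, a3 → 8.
The best of these is 8.

8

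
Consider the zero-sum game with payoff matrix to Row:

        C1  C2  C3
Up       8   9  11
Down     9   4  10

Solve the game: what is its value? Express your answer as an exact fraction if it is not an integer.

Row minima: Up → 8, Down → 4; maximin = 8.
Column maxima: C1 → 9, C2 → 9, C3 → 11; minimax = 9.
8 ≠ 9, so there is no saddle point; optimal play is mixed.
C3 is strictly dominated by C1 (it gives Row strictly more in every row), so Column never plays it.
On the remaining 2×2 (Up, Down vs C1, C2):
Let Row play Up with probability p. Expected payoff against C1: 8p + 9(1−p) = −p + 9; against C2: 9p + 4(1−p) = 5p + 4.
Setting these equal: −p + 9 = 5p + 4 ⇒ −6p = -5 ⇒ p = 5/6, and the value is (-1)·(5/6) + 9 = 49/6.
For Column: with q = P(C1), equating Up's and Down's payoffs gives −q + 9 = 5q + 4 ⇒ q = 5/6.

49/6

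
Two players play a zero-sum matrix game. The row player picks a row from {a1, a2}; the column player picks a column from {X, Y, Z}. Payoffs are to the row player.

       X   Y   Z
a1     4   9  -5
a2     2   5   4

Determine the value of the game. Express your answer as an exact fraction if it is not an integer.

Row minima: a1 → -5, a2 → 2; maximin = 2.
Column maxima: X → 4, Y → 9, Z → 4; minimax = 4.
2 ≠ 4, so there is no saddle point; optimal play is mixed.
Y is strictly dominated by X (it gives the row player strictly more in every row), so the column player never plays it.
On the remaining 2×2 (a1, a2 vs X, Z):
Let the row player play a1 with probability p. Expected payoff against X: 4p + 2(1−p) = 2p + 2; against Z: (-5)p + 4(1−p) = −9p + 4.
Setting these equal: 2p + 2 = −9p + 4 ⇒ 11p = 2 ⇒ p = 2/11, and the value is (2)·(2/11) + 2 = 26/11.
For the column player: with q = P(X), equating a1's and a2's payoffs gives 9q − 5 = −2q + 4 ⇒ q = 9/11.

26/11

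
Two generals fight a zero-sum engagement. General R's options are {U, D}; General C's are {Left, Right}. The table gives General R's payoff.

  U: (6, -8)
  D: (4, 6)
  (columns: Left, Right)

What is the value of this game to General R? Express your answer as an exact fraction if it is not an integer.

Row minima: U → -8, D → 4; maximin = 4.
Column maxima: Left → 6, Right → 6; minimax = 6.
4 ≠ 6, so there is no saddle point; optimal play is mixed.
Let General R play U with probability p. Expected payoff against Left: 6p + 4(1−p) = 2p + 4; against Right: (-8)p + 6(1−p) = −14p + 6.
Setting these equal: 2p + 4 = −14p + 6 ⇒ 16p = 2 ⇒ p = 1/8, and the value is (2)·(1/8) + 4 = 17/4.
For General C: with q = P(Left), equating U's and D's payoffs gives 14q − 8 = −2q + 6 ⇒ q = 7/8.

17/4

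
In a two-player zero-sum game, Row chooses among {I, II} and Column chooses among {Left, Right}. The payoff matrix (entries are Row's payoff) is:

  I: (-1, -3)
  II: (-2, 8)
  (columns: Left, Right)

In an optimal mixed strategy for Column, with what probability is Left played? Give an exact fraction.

Row minima: I → -3, II → -2; maximin = -2.
Column maxima: Left → -1, Right → 8; minimax = -1.
-2 ≠ -1, so there is no saddle point; optimal play is mixed.
Let Row play I with probability p. Expected payoff against Left: (-1)p + (-2)(1−p) = p − 2; against Right: (-3)p + 8(1−p) = −11p + 8.
Setting these equal: p − 2 = −11p + 8 ⇒ 12p = 10 ⇒ p = 5/6, and the value is (1)·(5/6) − 2 = -7/6.
For Column: with q = P(Left), equating I's and II's payoffs gives 2q − 3 = −10q + 8 ⇒ q = 11/12.

11/12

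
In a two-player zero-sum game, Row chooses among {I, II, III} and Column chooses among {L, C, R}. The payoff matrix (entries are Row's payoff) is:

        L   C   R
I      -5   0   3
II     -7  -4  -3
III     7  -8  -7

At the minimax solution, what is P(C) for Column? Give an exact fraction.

Row minima: I → -5, II → -7, III → -8; maximin = -5.
Column maxima: L → 7, C → 0, R → 3; minimax = 0.
-5 ≠ 0, so there is no saddle point; optimal play is mixed.
II is strictly dominated by I, so Row never plays it.
R is strictly dominated by C (it gives Row strictly more in every row), so Column never plays it.
On the remaining 2×2 (I, III vs L, C):
Let Row play I with probability p. Expected payoff against L: (-5)p + 7(1−p) = −12p + 7; against C: 0p + (-8)(1−p) = 8p − 8.
Setting these equal: −12p + 7 = 8p − 8 ⇒ −20p = -15 ⇒ p = 3/4, and the value is (-12)·(3/4) + 7 = -2.
For Column: with q = P(L), equating I's and III's payoffs gives −5q = 15q − 8 ⇒ q = 2/5.

3/5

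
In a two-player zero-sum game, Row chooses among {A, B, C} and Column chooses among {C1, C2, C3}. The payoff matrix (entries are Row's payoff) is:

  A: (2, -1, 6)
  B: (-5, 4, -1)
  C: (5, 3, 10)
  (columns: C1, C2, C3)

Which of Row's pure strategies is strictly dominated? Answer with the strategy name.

C gives a strictly higher payoff than A against every column: 5 > 2, 3 > -1, 10 > 6.
So A is strictly dominated and Row never plays it.

A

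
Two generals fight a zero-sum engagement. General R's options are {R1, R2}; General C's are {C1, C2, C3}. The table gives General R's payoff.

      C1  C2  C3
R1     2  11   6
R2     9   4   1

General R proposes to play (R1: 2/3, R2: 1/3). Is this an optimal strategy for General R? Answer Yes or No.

Against C1 this mix gives (2/3)·2 + (1/3)·9 = 13/3.
Against C2 this mix gives (2/3)·11 + (1/3)·4 = 26/3.
Against C3 this mix gives (2/3)·6 + (1/3)·1 = 13/3.
All of General C's active replies (C1, C3) yield 13/3, and no column does worse for General R. The mix makes General C indifferent and guarantees 13/3, so it is optimal.

Yes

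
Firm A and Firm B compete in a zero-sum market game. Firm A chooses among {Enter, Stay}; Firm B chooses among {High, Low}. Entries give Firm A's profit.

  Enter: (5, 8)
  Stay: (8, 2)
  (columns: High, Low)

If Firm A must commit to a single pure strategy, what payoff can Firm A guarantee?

Row minima: Enter → 5, Stay → 2.
The best of these is 5.

5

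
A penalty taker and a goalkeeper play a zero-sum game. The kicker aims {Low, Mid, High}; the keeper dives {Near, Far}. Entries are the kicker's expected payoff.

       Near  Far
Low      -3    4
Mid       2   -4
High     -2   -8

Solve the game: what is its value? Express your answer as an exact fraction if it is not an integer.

Row minima: Low → -3, Mid → -4, High → -8; maximin = -3.
Column maxima: Near → 2, Far → 4; minimax = 2.
-3 ≠ 2, so there is no saddle point; optimal play is mixed.
High is strictly dominated by Mid, so the kicker never plays it.
On the remaining 2×2 (Low, Mid vs Near, Far):
Let the kicker play Low with probability p. Expected payoff against Near: (-3)p + 2(1−p) = −5p + 2; against Far: 4p + (-4)(1−p) = 8p − 4.
Setting these equal: −5p + 2 = 8p − 4 ⇒ −13p = -6 ⇒ p = 6/13, and the value is (-5)·(6/13) + 2 = -4/13.
For the keeper: with q = P(Near), equating Low's and Mid's payoffs gives −7q + 4 = 6q − 4 ⇒ q = 8/13.

-4/13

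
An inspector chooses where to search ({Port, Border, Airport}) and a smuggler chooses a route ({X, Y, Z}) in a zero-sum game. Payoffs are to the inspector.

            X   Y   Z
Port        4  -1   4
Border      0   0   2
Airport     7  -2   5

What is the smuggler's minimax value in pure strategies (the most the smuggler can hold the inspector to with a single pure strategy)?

0

Column maxima: X → 7, Y → 0, Z → 5.
The smallest of these is 0.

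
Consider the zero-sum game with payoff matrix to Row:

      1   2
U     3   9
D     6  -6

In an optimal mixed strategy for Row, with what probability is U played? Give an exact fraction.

Row minima: U → 3, D → -6; maximin = 3.
Column maxima: 1 → 6, 2 → 9; minimax = 6.
3 ≠ 6, so there is no saddle point; optimal play is mixed.
Let Row play U with probability p. Expected payoff against 1: 3p + 6(1−p) = −3p + 6; against 2: 9p + (-6)(1−p) = 15p − 6.
Setting these equal: −3p + 6 = 15p − 6 ⇒ −18p = -12 ⇒ p = 2/3, and the value is (-3)·(2/3) + 6 = 4.
For Column: with q = P(1), equating U's and D's payoffs gives −6q + 9 = 12q − 6 ⇒ q = 5/6.

2/3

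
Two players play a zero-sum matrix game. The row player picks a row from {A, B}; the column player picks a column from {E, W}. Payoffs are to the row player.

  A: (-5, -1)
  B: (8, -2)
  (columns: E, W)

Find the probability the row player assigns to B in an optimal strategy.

2/7

Row minima: A → -5, B → -2; maximin = -2.
Column maxima: E → 8, W → -1; minimax = -1.
-2 ≠ -1, so there is no saddle point; optimal play is mixed.
Let the row player play A with probability p. Expected payoff against E: (-5)p + 8(1−p) = −13p + 8; against W: (-1)p + (-2)(1−p) = p − 2.
Setting these equal: −13p + 8 = p − 2 ⇒ −14p = -10 ⇒ p = 5/7, and the value is (-13)·(5/7) + 8 = -9/7.
For the column player: with q = P(E), equating A's and B's payoffs gives −4q − 1 = 10q − 2 ⇒ q = 1/14.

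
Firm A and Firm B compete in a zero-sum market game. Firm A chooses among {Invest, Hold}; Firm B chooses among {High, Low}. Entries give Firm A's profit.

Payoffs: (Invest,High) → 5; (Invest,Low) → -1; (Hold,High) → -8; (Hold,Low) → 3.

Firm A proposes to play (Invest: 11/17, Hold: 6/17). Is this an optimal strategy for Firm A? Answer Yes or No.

Against High this mix gives (11/17)·5 + (6/17)·(-8) = 7/17.
Against Low this mix gives (11/17)·(-1) + (6/17)·3 = 7/17.
All of Firm B's active replies (High, Low) yield 7/17, and no column does worse for Firm A. The mix makes Firm B indifferent and guarantees 7/17, so it is optimal.

Yes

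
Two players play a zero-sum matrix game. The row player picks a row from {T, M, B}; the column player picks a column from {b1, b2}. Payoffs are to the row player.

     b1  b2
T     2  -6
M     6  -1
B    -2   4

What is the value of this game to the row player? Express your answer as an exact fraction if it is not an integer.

22/13

Row minima: T → -6, M → -1, B → -2; maximin = -1.
Column maxima: b1 → 6, b2 → 4; minimax = 4.
-1 ≠ 4, so there is no saddle point; optimal play is mixed.
T is strictly dominated by M, so the row player never plays it.
On the remaining 2×2 (M, B vs b1, b2):
Let the row player play M with probability p. Expected payoff against b1: 6p + (-2)(1−p) = 8p − 2; against b2: (-1)p + 4(1−p) = −5p + 4.
Setting these equal: 8p − 2 = −5p + 4 ⇒ 13p = 6 ⇒ p = 6/13, and the value is (8)·(6/13) − 2 = 22/13.
For the column player: with q = P(b1), equating M's and B's payoffs gives 7q − 1 = −6q + 4 ⇒ q = 5/13.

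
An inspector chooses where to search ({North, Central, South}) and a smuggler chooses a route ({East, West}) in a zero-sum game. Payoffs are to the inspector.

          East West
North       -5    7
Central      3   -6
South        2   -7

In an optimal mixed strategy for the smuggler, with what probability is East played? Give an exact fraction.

13/21

Row minima: North → -5, Central → -6, South → -7; maximin = -5.
Column maxima: East → 3, West → 7; minimax = 3.
-5 ≠ 3, so there is no saddle point; optimal play is mixed.
South is strictly dominated by Central, so the inspector never plays it.
On the remaining 2×2 (North, Central vs East, West):
Let the inspector play North with probability p. Expected payoff against East: (-5)p + 3(1−p) = −8p + 3; against West: 7p + (-6)(1−p) = 13p − 6.
Setting these equal: −8p + 3 = 13p − 6 ⇒ −21p = -9 ⇒ p = 3/7, and the value is (-8)·(3/7) + 3 = -3/7.
For the smuggler: with q = P(East), equating North's and Central's payoffs gives −12q + 7 = 9q − 6 ⇒ q = 13/21.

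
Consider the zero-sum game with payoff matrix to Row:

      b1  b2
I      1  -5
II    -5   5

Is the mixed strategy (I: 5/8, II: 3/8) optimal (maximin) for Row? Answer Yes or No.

Yes

Against b1 this mix gives (5/8)·1 + (3/8)·(-5) = -5/4.
Against b2 this mix gives (5/8)·(-5) + (3/8)·5 = -5/4.
All of Column's active replies (b1, b2) yield -5/4, and no column does worse for Row. The mix makes Column indifferent and guarantees -5/4, so it is optimal.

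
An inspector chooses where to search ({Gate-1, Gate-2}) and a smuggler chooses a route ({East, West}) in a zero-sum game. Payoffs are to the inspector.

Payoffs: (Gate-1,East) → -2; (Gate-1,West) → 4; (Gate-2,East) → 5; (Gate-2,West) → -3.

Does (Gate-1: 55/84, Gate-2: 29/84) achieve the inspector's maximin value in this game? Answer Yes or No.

No

Against East this mix gives (55/84)·(-2) + (29/84)·5 = 5/12.
Against West this mix gives (55/84)·4 + (29/84)·(-3) = 19/12.
The smuggler will play East, holding the inspector to 5/12. Shifting weight toward the row that does better against East would raise this floor (the equalizing mix achieves 1 against both East and West), so the proposed strategy is not optimal.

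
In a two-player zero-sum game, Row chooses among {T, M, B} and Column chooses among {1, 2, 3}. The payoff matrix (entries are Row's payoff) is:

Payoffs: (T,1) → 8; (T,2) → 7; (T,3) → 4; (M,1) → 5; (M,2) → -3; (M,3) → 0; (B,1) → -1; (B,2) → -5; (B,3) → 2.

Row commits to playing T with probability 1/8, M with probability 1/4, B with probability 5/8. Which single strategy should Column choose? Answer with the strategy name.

2

If Column plays 1, Row's expected payoff is (1/8)·8 + (1/4)·5 + (5/8)·(-1) = 13/8.
If Column plays 2, Row's expected payoff is (1/8)·7 + (1/4)·(-3) + (5/8)·(-5) = -3.
If Column plays 3, Row's expected payoff is (1/8)·4 + (1/4)·0 + (5/8)·2 = 7/4.
Column minimizes Row's payoff; the smallest is -3, so the best response is 2.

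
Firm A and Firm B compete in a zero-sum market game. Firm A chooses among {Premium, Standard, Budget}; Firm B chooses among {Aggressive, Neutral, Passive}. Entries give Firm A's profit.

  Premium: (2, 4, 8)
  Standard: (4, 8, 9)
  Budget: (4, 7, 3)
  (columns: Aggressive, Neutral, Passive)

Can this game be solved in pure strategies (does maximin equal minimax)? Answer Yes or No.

Row minima: Premium → 2, Standard → 4, Budget → 3; maximin = 4.
Column maxima: Aggressive → 4, Neutral → 8, Passive → 9; minimax = 4.
maximin = minimax = 4, so a saddle point exists.

Yes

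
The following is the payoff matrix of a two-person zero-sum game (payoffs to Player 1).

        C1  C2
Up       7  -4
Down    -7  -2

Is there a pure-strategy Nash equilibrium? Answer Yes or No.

Row minima: Up → -4, Down → -7; maximin = -4.
Column maxima: C1 → 7, C2 → -2; minimax = -2.
-4 ≠ -2, so no pure-strategy equilibrium exists.

No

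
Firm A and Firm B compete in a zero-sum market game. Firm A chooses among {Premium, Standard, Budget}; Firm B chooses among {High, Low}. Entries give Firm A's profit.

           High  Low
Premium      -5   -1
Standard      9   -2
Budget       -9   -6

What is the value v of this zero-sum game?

-19/15

Row minima: Premium → -5, Standard → -2, Budget → -9; maximin = -2.
Column maxima: High → 9, Low → -1; minimax = -1.
-2 ≠ -1, so there is no saddle point; optimal play is mixed.
Budget is strictly dominated by Premium, so Firm A never plays it.
On the remaining 2×2 (Premium, Standard vs High, Low):
Let Firm A play Premium with probability p. Expected payoff against High: (-5)p + 9(1−p) = −14p + 9; against Low: (-1)p + (-2)(1−p) = p − 2.
Setting these equal: −14p + 9 = p − 2 ⇒ −15p = -11 ⇒ p = 11/15, and the value is (-14)·(11/15) + 9 = -19/15.
For Firm B: with q = P(High), equating Premium's and Standard's payoffs gives −4q − 1 = 11q − 2 ⇒ q = 1/15.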